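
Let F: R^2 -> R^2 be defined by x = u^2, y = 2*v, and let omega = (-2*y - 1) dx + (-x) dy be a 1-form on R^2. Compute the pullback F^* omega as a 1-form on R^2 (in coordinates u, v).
F^* omega = (2*u*(-4*v - 1)) du + (-2*u^2) dv

Using F^*(f dg) = (f ∘ F) d(g ∘ F), substitute each coordinate x_i by F_i(u, v) in f_i, and replace dx_i by d F_i = (∂F_i/∂u) du + (∂F_i/∂v) dv.
  For the x component: f_1(F) = -4*v - 1; d F_1 = (2*u) du + (0) dv
  For the y component: f_2(F) = -u^2; d F_2 = (0) du + (2) dv
Combining and collecting du, dv coefficients:
  coeff of du: 2*u*(-4*v - 1)
  coeff of dv: -2*u^2
F^* omega = (2*u*(-4*v - 1)) du + (-2*u^2) dv.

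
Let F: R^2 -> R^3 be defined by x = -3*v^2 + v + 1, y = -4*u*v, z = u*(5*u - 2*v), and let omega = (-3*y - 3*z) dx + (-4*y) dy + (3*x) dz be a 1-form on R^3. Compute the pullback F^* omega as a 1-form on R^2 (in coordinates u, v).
F^* omega = (-154*u*v^2 + 30*u*v + 30*u + 18*v^3 - 6*v^2 - 6*v) du + (u*(26*u*v - 15*u - 90*v^2 + 12*v - 6)) dv

Using F^*(f dg) = (f ∘ F) d(g ∘ F), substitute each coordinate x_i by F_i(u, v) in f_i, and replace dx_i by d F_i = (∂F_i/∂u) du + (∂F_i/∂v) dv.
  For the x component: f_1(F) = 3*u*(-5*u + 6*v); d F_1 = (0) du + (1 - 6*v) dv
  For the y component: f_2(F) = 16*u*v; d F_2 = (-4*v) du + (-4*u) dv
  For the z component: f_3(F) = -9*v^2 + 3*v + 3; d F_3 = (10*u - 2*v) du + (-2*u) dv
Combining and collecting du, dv coefficients:
  coeff of du: -154*u*v^2 + 30*u*v + 30*u + 18*v^3 - 6*v^2 - 6*v
  coeff of dv: u*(26*u*v - 15*u - 90*v^2 + 12*v - 6)
F^* omega = (-154*u*v^2 + 30*u*v + 30*u + 18*v^3 - 6*v^2 - 6*v) du + (u*(26*u*v - 15*u - 90*v^2 + 12*v - 6)) dv.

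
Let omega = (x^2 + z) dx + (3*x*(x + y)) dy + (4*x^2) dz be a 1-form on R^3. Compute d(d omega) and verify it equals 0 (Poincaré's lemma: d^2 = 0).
d(d omega) = 0

Step 1: d omega = sum_{i<j} (∂f_j/∂x_i - ∂f_i/∂x_j) dx_i ∧ dx_j:
  coeff of dx ∧ dy: 6*x + 3*y
  coeff of dx ∧ dz: 8*x - 1
  coeff of dy ∧ dz: 0
Step 2: Apply d again to each 2-form coefficient. The only possible 3-form in R^3 is dx ∧ dy ∧ dz, with coefficient
  ∂(coeff of dy∧dz)/∂x - ∂(coeff of dx∧dz)/∂y + ∂(coeff of dx∧dy)/∂z
  = ∂/∂x (0) - ∂/∂y (8*x - 1) + ∂/∂z (6*x + 3*y).
Each of these terms simplifies to sums of mixed partials that cancel in pairs. The result is 0 (by equality of mixed partials for smooth functions — Schwarz / Clairaut).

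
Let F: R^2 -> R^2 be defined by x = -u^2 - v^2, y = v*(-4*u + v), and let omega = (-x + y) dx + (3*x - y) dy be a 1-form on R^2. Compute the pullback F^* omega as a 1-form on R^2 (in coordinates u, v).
F^* omega = (-2*u^3 + 20*u^2*v - 20*u*v^2 + 16*v^3) du + (12*u^3 - 24*u^2*v + 32*u*v^2 - 12*v^3) dv

Using F^*(f dg) = (f ∘ F) d(g ∘ F), substitute each coordinate x_i by F_i(u, v) in f_i, and replace dx_i by d F_i = (∂F_i/∂u) du + (∂F_i/∂v) dv.
  For the x component: f_1(F) = u^2 - 4*u*v + 2*v^2; d F_1 = (-2*u) du + (-2*v) dv
  For the y component: f_2(F) = -3*u^2 + 4*u*v - 4*v^2; d F_2 = (-4*v) du + (-4*u + 2*v) dv
Combining and collecting du, dv coefficients:
  coeff of du: -2*u^3 + 20*u^2*v - 20*u*v^2 + 16*v^3
  coeff of dv: 12*u^3 - 24*u^2*v + 32*u*v^2 - 12*v^3
F^* omega = (-2*u^3 + 20*u^2*v - 20*u*v^2 + 16*v^3) du + (12*u^3 - 24*u^2*v + 32*u*v^2 - 12*v^3) dv.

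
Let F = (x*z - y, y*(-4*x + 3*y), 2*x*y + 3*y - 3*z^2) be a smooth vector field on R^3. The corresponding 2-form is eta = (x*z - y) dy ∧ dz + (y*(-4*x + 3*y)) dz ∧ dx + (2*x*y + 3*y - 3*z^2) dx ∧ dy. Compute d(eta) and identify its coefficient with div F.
d(eta) = (-4*x + 6*y - 5*z) dx ∧ dy ∧ dz; div F = -4*x + 6*y - 5*z

For a 2-form in R^3 of the form above, applying d gives a 3-form with coefficient ∂P/∂x + ∂Q/∂y + ∂R/∂z:
  ∂P/∂x = z
  ∂Q/∂y = -4*x + 6*y
  ∂R/∂z = -6*z
Sum = -4*x + 6*y - 5*z, which is exactly div F.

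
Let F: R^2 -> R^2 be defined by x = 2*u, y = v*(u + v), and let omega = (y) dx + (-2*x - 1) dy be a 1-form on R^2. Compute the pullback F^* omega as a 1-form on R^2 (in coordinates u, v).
F^* omega = (v*(-2*u + 2*v - 1)) du + (-4*u^2 - 8*u*v - u - 2*v) dv

Using F^*(f dg) = (f ∘ F) d(g ∘ F), substitute each coordinate x_i by F_i(u, v) in f_i, and replace dx_i by d F_i = (∂F_i/∂u) du + (∂F_i/∂v) dv.
  For the x component: f_1(F) = v*(u + v); d F_1 = (2) du + (0) dv
  For the y component: f_2(F) = -4*u - 1; d F_2 = (v) du + (u + 2*v) dv
Combining and collecting du, dv coefficients:
  coeff of du: v*(-2*u + 2*v - 1)
  coeff of dv: -4*u^2 - 8*u*v - u - 2*v
F^* omega = (v*(-2*u + 2*v - 1)) du + (-4*u^2 - 8*u*v - u - 2*v) dv.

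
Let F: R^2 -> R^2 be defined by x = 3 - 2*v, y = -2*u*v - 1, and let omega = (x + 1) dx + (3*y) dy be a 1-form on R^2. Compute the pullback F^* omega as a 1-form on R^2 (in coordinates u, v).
F^* omega = (6*v*(2*u*v + 1)) du + (12*u^2*v + 6*u + 4*v - 8) dv

Using F^*(f dg) = (f ∘ F) d(g ∘ F), substitute each coordinate x_i by F_i(u, v) in f_i, and replace dx_i by d F_i = (∂F_i/∂u) du + (∂F_i/∂v) dv.
  For the x component: f_1(F) = 4 - 2*v; d F_1 = (0) du + (-2) dv
  For the y component: f_2(F) = -6*u*v - 3; d F_2 = (-2*v) du + (-2*u) dv
Combining and collecting du, dv coefficients:
  coeff of du: 6*v*(2*u*v + 1)
  coeff of dv: 12*u^2*v + 6*u + 4*v - 8
F^* omega = (6*v*(2*u*v + 1)) du + (12*u^2*v + 6*u + 4*v - 8) dv.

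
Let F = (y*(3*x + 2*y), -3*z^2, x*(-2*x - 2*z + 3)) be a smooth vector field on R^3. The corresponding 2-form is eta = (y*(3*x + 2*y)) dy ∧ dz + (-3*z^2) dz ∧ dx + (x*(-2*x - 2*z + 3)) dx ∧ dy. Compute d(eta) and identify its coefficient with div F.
d(eta) = (-2*x + 3*y) dx ∧ dy ∧ dz; div F = -2*x + 3*y

For a 2-form in R^3 of the form above, applying d gives a 3-form with coefficient ∂P/∂x + ∂Q/∂y + ∂R/∂z:
  ∂P/∂x = 3*y
  ∂Q/∂y = 0
  ∂R/∂z = -2*x
Sum = -2*x + 3*y, which is exactly div F.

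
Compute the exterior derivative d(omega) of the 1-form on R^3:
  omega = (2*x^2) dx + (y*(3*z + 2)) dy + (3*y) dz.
d(omega) = (3 - 3*y) dy ∧ dz

For a 1-form omega = sum_i f_i dx_i, the exterior derivative is
  d(omega) = sum_{i < j} (∂f_j/∂x_i - ∂f_i/∂x_j) dx_i ∧ dx_j.
  coefficient of dy ∧ dz: ∂f_3/∂y - ∂f_2/∂z = ∂(3*y)/∂y - ∂(y*(3*z + 2))/∂z = 3 - 3*y
Assembling: d(omega) = (3 - 3*y) dy ∧ dz.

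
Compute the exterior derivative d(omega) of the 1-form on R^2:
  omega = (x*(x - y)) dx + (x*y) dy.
d(omega) = (x + y) dx ∧ dy

For a 1-form omega = sum_i f_i dx_i, the exterior derivative is
  d(omega) = sum_{i < j} (∂f_j/∂x_i - ∂f_i/∂x_j) dx_i ∧ dx_j.
  coefficient of dx ∧ dy: ∂f_2/∂x - ∂f_1/∂y = ∂(x*y)/∂x - ∂(x*(x - y))/∂y = x + y
Assembling: d(omega) = (x + y) dx ∧ dy.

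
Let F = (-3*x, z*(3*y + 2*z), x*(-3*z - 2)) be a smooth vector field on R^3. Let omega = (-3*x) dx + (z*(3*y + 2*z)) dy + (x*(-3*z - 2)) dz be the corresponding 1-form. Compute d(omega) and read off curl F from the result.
d(omega) = (-3*y - 4*z) dy ∧ dz + (3*z + 2) dz ∧ dx + (0) dx ∧ dy; curl F = (-3*y - 4*z, 3*z + 2, 0)

d omega = sum_{i<j} (∂f_j/∂x_i - ∂f_i/∂x_j) dx_i ∧ dx_j. Under the identification (dy ∧ dz, dz ∧ dx, dx ∧ dy) ↔ (e_x, e_y, e_z), the coefficients are exactly the components of curl F. Compute:
  ∂R/∂y - ∂Q/∂z = (0) - (3*y + 4*z) = -3*y - 4*z
  ∂P/∂z - ∂R/∂x = (0) - (-3*z - 2) = 3*z + 2
  ∂Q/∂x - ∂P/∂y = (0) - (0) = 0.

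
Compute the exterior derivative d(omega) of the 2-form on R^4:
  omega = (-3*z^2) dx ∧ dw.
d(omega) = (6*z) dx ∧ dz ∧ dw

For a 2-form omega = sum_{i<j} g_{ij} dx_i ∧ dx_j, the exterior derivative is
  d(omega) = sum_{i<j} d(g_{ij}) ∧ dx_i ∧ dx_j = sum_{i<j, k} (∂g_{ij}/∂x_k) dx_k ∧ dx_i ∧ dx_j.
Expand each term, using dx_k ∧ dx_i ∧ dx_j = sgn(permutation) dx_{(a)} ∧ dx_{(b)} ∧ dx_{(c)} with (a < b < c) sorted:
  d(-3*z^2) includes (∂/∂z)(-3*z^2) dz = (-6*z) dz, which multiplied by dx ∧ dw gives (6*z) dx ∧ dz ∧ dw
Collecting like 3-forms: d(omega) = (6*z) dx ∧ dz ∧ dw.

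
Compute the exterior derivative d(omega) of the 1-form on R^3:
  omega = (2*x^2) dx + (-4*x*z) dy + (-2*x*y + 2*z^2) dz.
d(omega) = (-4*z) dx ∧ dy + (-2*y) dx ∧ dz + (2*x) dy ∧ dz

For a 1-form omega = sum_i f_i dx_i, the exterior derivative is
  d(omega) = sum_{i < j} (∂f_j/∂x_i - ∂f_i/∂x_j) dx_i ∧ dx_j.
  coefficient of dx ∧ dy: ∂f_2/∂x - ∂f_1/∂y = ∂(-4*x*z)/∂x - ∂(2*x^2)/∂y = -4*z
  coefficient of dx ∧ dz: ∂f_3/∂x - ∂f_1/∂z = ∂(-2*x*y + 2*z^2)/∂x - ∂(2*x^2)/∂z = -2*y
  coefficient of dy ∧ dz: ∂f_3/∂y - ∂f_2/∂z = ∂(-2*x*y + 2*z^2)/∂y - ∂(-4*x*z)/∂z = 2*x
Assembling: d(omega) = (-4*z) dx ∧ dy + (-2*y) dx ∧ dz + (2*x) dy ∧ dz.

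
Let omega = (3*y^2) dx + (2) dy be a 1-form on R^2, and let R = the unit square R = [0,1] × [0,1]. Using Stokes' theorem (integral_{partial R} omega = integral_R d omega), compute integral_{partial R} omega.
integral_(partial R) omega = -3

Stokes: integral_partial_R omega = integral_R d omega with d omega = (∂Q/∂x - ∂P/∂y) dx ∧ dy.
  ∂Q/∂x = 0
  ∂P/∂y = 6*y
  integrand = ∂Q/∂x - ∂P/∂y = -6*y.
Integrating over R: integral_0^1 integral_0^1 (-6*y) dx dy = -3.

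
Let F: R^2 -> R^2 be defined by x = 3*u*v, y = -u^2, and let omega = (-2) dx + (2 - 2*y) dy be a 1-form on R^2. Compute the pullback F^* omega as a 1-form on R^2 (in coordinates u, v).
F^* omega = (-4*u^3 - 4*u - 6*v) du + (-6*u) dv

Using F^*(f dg) = (f ∘ F) d(g ∘ F), substitute each coordinate x_i by F_i(u, v) in f_i, and replace dx_i by d F_i = (∂F_i/∂u) du + (∂F_i/∂v) dv.
  For the x component: f_1(F) = -2; d F_1 = (3*v) du + (3*u) dv
  For the y component: f_2(F) = 2*u^2 + 2; d F_2 = (-2*u) du + (0) dv
Combining and collecting du, dv coefficients:
  coeff of du: -4*u^3 - 4*u - 6*v
  coeff of dv: -6*u
F^* omega = (-4*u^3 - 4*u - 6*v) du + (-6*u) dv.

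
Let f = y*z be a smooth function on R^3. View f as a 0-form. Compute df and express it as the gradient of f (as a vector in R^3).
df = (0) dx + (z) dy + (y) dz; grad f = (0, z, y)

For a 0-form f, d f = (∂f/∂x) dx + (∂f/∂y) dy + (∂f/∂z) dz. The components of the vector representation are exactly the entries of grad f in Cartesian coordinates:
  ∂f/∂x = 0
  ∂f/∂y = z
  ∂f/∂z = y.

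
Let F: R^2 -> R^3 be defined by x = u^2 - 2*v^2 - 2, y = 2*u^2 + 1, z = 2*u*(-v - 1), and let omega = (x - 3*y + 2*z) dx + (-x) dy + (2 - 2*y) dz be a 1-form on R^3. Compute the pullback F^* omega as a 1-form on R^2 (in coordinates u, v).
F^* omega = (2*u*(-7*u^2 + 2*v^2 - 1)) du + (8*u^3 + 20*u^2*v + 16*u*v^2 + 16*u*v + 8*v^3 + 20*v) dv

Using F^*(f dg) = (f ∘ F) d(g ∘ F), substitute each coordinate x_i by F_i(u, v) in f_i, and replace dx_i by d F_i = (∂F_i/∂u) du + (∂F_i/∂v) dv.
  For the x component: f_1(F) = -5*u^2 - 4*u*v - 4*u - 2*v^2 - 5; d F_1 = (2*u) du + (-4*v) dv
  For the y component: f_2(F) = -u^2 + 2*v^2 + 2; d F_2 = (4*u) du + (0) dv
  For the z component: f_3(F) = -4*u^2; d F_3 = (-2*v - 2) du + (-2*u) dv
Combining and collecting du, dv coefficients:
  coeff of du: 2*u*(-7*u^2 + 2*v^2 - 1)
  coeff of dv: 8*u^3 + 20*u^2*v + 16*u*v^2 + 16*u*v + 8*v^3 + 20*v
F^* omega = (2*u*(-7*u^2 + 2*v^2 - 1)) du + (8*u^3 + 20*u^2*v + 16*u*v^2 + 16*u*v + 8*v^3 + 20*v) dv.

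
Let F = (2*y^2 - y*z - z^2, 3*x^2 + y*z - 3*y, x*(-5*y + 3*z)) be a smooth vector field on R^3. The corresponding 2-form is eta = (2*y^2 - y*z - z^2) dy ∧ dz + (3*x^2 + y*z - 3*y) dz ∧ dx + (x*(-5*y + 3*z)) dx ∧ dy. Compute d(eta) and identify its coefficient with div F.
d(eta) = (3*x + z - 3) dx ∧ dy ∧ dz; div F = 3*x + z - 3

For a 2-form in R^3 of the form above, applying d gives a 3-form with coefficient ∂P/∂x + ∂Q/∂y + ∂R/∂z:
  ∂P/∂x = 0
  ∂Q/∂y = z - 3
  ∂R/∂z = 3*x
Sum = 3*x + z - 3, which is exactly div F.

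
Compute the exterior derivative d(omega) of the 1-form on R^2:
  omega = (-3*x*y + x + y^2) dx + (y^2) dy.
d(omega) = (3*x - 2*y) dx ∧ dy

For a 1-form omega = sum_i f_i dx_i, the exterior derivative is
  d(omega) = sum_{i < j} (∂f_j/∂x_i - ∂f_i/∂x_j) dx_i ∧ dx_j.
  coefficient of dx ∧ dy: ∂f_2/∂x - ∂f_1/∂y = ∂(y^2)/∂x - ∂(-3*x*y + x + y^2)/∂y = 3*x - 2*y
Assembling: d(omega) = (3*x - 2*y) dx ∧ dy.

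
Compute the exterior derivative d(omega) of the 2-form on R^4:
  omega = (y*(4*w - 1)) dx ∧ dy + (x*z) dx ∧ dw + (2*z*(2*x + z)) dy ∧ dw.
d(omega) = (4*y + 4*z) dx ∧ dy ∧ dw + (-x) dx ∧ dz ∧ dw + (-4*x - 4*z) dy ∧ dz ∧ dw

For a 2-form omega = sum_{i<j} g_{ij} dx_i ∧ dx_j, the exterior derivative is
  d(omega) = sum_{i<j} d(g_{ij}) ∧ dx_i ∧ dx_j = sum_{i<j, k} (∂g_{ij}/∂x_k) dx_k ∧ dx_i ∧ dx_j.
Expand each term, using dx_k ∧ dx_i ∧ dx_j = sgn(permutation) dx_{(a)} ∧ dx_{(b)} ∧ dx_{(c)} with (a < b < c) sorted:
  d(y*(4*w - 1)) includes (∂/∂w)(y*(4*w - 1)) dw = (4*y) dw, which multiplied by dx ∧ dy gives (4*y) dx ∧ dy ∧ dw
  d(x*z) includes (∂/∂z)(x*z) dz = (x) dz, which multiplied by dx ∧ dw gives (-x) dx ∧ dz ∧ dw
  d(2*z*(2*x + z)) includes (∂/∂x)(2*z*(2*x + z)) dx = (4*z) dx, which multiplied by dy ∧ dw gives (4*z) dx ∧ dy ∧ dw
  d(2*z*(2*x + z)) includes (∂/∂z)(2*z*(2*x + z)) dz = (4*x + 4*z) dz, which multiplied by dy ∧ dw gives (-4*x - 4*z) dy ∧ dz ∧ dw
Collecting like 3-forms: d(omega) = (4*y + 4*z) dx ∧ dy ∧ dw + (-x) dx ∧ dz ∧ dw + (-4*x - 4*z) dy ∧ dz ∧ dw.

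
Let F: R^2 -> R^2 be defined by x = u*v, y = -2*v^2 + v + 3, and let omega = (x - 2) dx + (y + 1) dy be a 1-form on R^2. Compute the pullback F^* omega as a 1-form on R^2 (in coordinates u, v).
F^* omega = (v*(u*v - 2)) du + (u^2*v - 2*u + 8*v^3 - 6*v^2 - 15*v + 4) dv

Using F^*(f dg) = (f ∘ F) d(g ∘ F), substitute each coordinate x_i by F_i(u, v) in f_i, and replace dx_i by d F_i = (∂F_i/∂u) du + (∂F_i/∂v) dv.
  For the x component: f_1(F) = u*v - 2; d F_1 = (v) du + (u) dv
  For the y component: f_2(F) = -2*v^2 + v + 4; d F_2 = (0) du + (1 - 4*v) dv
Combining and collecting du, dv coefficients:
  coeff of du: v*(u*v - 2)
  coeff of dv: u^2*v - 2*u + 8*v^3 - 6*v^2 - 15*v + 4
F^* omega = (v*(u*v - 2)) du + (u^2*v - 2*u + 8*v^3 - 6*v^2 - 15*v + 4) dv.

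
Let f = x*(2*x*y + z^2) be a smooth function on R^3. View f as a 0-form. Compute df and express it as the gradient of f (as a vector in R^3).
df = (4*x*y + z^2) dx + (2*x^2) dy + (2*x*z) dz; grad f = (4*x*y + z^2, 2*x^2, 2*x*z)

For a 0-form f, d f = (∂f/∂x) dx + (∂f/∂y) dy + (∂f/∂z) dz. The components of the vector representation are exactly the entries of grad f in Cartesian coordinates:
  ∂f/∂x = 4*x*y + z^2
  ∂f/∂y = 2*x^2
  ∂f/∂z = 2*x*z.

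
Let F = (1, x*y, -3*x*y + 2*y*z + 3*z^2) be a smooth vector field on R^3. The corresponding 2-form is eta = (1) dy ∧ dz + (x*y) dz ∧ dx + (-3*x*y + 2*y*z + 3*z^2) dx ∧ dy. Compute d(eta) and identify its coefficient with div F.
d(eta) = (x + 2*y + 6*z) dx ∧ dy ∧ dz; div F = x + 2*y + 6*z

For a 2-form in R^3 of the form above, applying d gives a 3-form with coefficient ∂P/∂x + ∂Q/∂y + ∂R/∂z:
  ∂P/∂x = 0
  ∂Q/∂y = x
  ∂R/∂z = 2*y + 6*z
Sum = x + 2*y + 6*z, which is exactly div F.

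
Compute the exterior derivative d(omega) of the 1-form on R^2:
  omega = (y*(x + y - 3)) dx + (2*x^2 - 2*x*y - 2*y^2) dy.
d(omega) = (3*x - 4*y + 3) dx ∧ dy

For a 1-form omega = sum_i f_i dx_i, the exterior derivative is
  d(omega) = sum_{i < j} (∂f_j/∂x_i - ∂f_i/∂x_j) dx_i ∧ dx_j.
  coefficient of dx ∧ dy: ∂f_2/∂x - ∂f_1/∂y = ∂(2*x^2 - 2*x*y - 2*y^2)/∂x - ∂(y*(x + y - 3))/∂y = 3*x - 4*y + 3
Assembling: d(omega) = (3*x - 4*y + 3) dx ∧ dy.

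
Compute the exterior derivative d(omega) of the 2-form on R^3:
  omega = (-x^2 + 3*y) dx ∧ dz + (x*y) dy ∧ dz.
d(omega) = (y - 3) dx ∧ dy ∧ dz

For a 2-form omega = sum_{i<j} g_{ij} dx_i ∧ dx_j, the exterior derivative is
  d(omega) = sum_{i<j} d(g_{ij}) ∧ dx_i ∧ dx_j = sum_{i<j, k} (∂g_{ij}/∂x_k) dx_k ∧ dx_i ∧ dx_j.
Expand each term, using dx_k ∧ dx_i ∧ dx_j = sgn(permutation) dx_{(a)} ∧ dx_{(b)} ∧ dx_{(c)} with (a < b < c) sorted:
  d(-x^2 + 3*y) includes (∂/∂y)(-x^2 + 3*y) dy = (3) dy, which multiplied by dx ∧ dz gives (-3) dx ∧ dy ∧ dz
  d(x*y) includes (∂/∂x)(x*y) dx = (y) dx, which multiplied by dy ∧ dz gives (y) dx ∧ dy ∧ dz
Collecting like 3-forms: d(omega) = (y - 3) dx ∧ dy ∧ dz.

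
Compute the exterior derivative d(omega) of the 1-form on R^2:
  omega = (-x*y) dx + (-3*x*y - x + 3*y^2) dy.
d(omega) = (x - 3*y - 1) dx ∧ dy

For a 1-form omega = sum_i f_i dx_i, the exterior derivative is
  d(omega) = sum_{i < j} (∂f_j/∂x_i - ∂f_i/∂x_j) dx_i ∧ dx_j.
  coefficient of dx ∧ dy: ∂f_2/∂x - ∂f_1/∂y = ∂(-3*x*y - x + 3*y^2)/∂x - ∂(-x*y)/∂y = x - 3*y - 1
Assembling: d(omega) = (x - 3*y - 1) dx ∧ dy.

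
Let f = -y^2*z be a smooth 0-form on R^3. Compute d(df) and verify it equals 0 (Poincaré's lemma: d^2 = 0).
d(df) = 0

Step 1: df = sum_i (∂f/∂x_i) dx_i = (0) dx + (-2*y*z) dy + (-y^2) dz.
Step 2: Apply d again. Using the 1-form formula, the coefficient of dx ∧ dy in d(df) is ∂^2 f/∂x ∂y - ∂^2 f/∂y ∂x = (0) - (0) = 0 (equality of mixed partials for smooth f).
Similarly for dx ∧ dz and dy ∧ dz — all coefficients vanish. So d(df) = 0.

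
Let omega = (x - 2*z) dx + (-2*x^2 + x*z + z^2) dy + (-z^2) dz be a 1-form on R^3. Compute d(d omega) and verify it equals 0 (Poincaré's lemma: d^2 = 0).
d(d omega) = 0

Step 1: d omega = sum_{i<j} (∂f_j/∂x_i - ∂f_i/∂x_j) dx_i ∧ dx_j:
  coeff of dx ∧ dy: -4*x + z
  coeff of dx ∧ dz: 2
  coeff of dy ∧ dz: -x - 2*z
Step 2: Apply d again to each 2-form coefficient. The only possible 3-form in R^3 is dx ∧ dy ∧ dz, with coefficient
  ∂(coeff of dy∧dz)/∂x - ∂(coeff of dx∧dz)/∂y + ∂(coeff of dx∧dy)/∂z
  = ∂/∂x (-x - 2*z) - ∂/∂y (2) + ∂/∂z (-4*x + z).
Each of these terms simplifies to sums of mixed partials that cancel in pairs. The result is 0 (by equality of mixed partials for smooth functions — Schwarz / Clairaut).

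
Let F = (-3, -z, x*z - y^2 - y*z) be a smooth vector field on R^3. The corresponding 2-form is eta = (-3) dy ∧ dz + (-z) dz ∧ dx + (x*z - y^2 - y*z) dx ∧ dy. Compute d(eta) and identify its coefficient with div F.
d(eta) = (x - y) dx ∧ dy ∧ dz; div F = x - y

For a 2-form in R^3 of the form above, applying d gives a 3-form with coefficient ∂P/∂x + ∂Q/∂y + ∂R/∂z:
  ∂P/∂x = 0
  ∂Q/∂y = 0
  ∂R/∂z = x - y
Sum = x - y, which is exactly div F.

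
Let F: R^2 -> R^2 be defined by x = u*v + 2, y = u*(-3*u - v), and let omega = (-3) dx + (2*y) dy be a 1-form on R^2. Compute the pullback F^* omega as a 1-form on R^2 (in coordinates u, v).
F^* omega = (36*u^3 + 18*u^2*v + 2*u*v^2 - 3*v) du + (u*(6*u^2 + 2*u*v - 3)) dv

Using F^*(f dg) = (f ∘ F) d(g ∘ F), substitute each coordinate x_i by F_i(u, v) in f_i, and replace dx_i by d F_i = (∂F_i/∂u) du + (∂F_i/∂v) dv.
  For the x component: f_1(F) = -3; d F_1 = (v) du + (u) dv
  For the y component: f_2(F) = 2*u*(-3*u - v); d F_2 = (-6*u - v) du + (-u) dv
Combining and collecting du, dv coefficients:
  coeff of du: 36*u^3 + 18*u^2*v + 2*u*v^2 - 3*v
  coeff of dv: u*(6*u^2 + 2*u*v - 3)
F^* omega = (36*u^3 + 18*u^2*v + 2*u*v^2 - 3*v) du + (u*(6*u^2 + 2*u*v - 3)) dv.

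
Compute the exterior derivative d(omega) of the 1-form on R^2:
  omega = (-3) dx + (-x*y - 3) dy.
d(omega) = (-y) dx ∧ dy

For a 1-form omega = sum_i f_i dx_i, the exterior derivative is
  d(omega) = sum_{i < j} (∂f_j/∂x_i - ∂f_i/∂x_j) dx_i ∧ dx_j.
  coefficient of dx ∧ dy: ∂f_2/∂x - ∂f_1/∂y = ∂(-x*y - 3)/∂x - ∂(-3)/∂y = -y
Assembling: d(omega) = (-y) dx ∧ dy.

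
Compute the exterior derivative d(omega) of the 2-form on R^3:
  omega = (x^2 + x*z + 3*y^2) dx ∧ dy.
d(omega) = (x) dx ∧ dy ∧ dz

For a 2-form omega = sum_{i<j} g_{ij} dx_i ∧ dx_j, the exterior derivative is
  d(omega) = sum_{i<j} d(g_{ij}) ∧ dx_i ∧ dx_j = sum_{i<j, k} (∂g_{ij}/∂x_k) dx_k ∧ dx_i ∧ dx_j.
Expand each term, using dx_k ∧ dx_i ∧ dx_j = sgn(permutation) dx_{(a)} ∧ dx_{(b)} ∧ dx_{(c)} with (a < b < c) sorted:
  d(x^2 + x*z + 3*y^2) includes (∂/∂z)(x^2 + x*z + 3*y^2) dz = (x) dz, which multiplied by dx ∧ dy gives (x) dx ∧ dy ∧ dz
Collecting like 3-forms: d(omega) = (x) dx ∧ dy ∧ dz.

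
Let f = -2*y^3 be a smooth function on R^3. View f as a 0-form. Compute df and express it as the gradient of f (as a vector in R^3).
df = (0) dx + (-6*y^2) dy + (0) dz; grad f = (0, -6*y^2, 0)

For a 0-form f, d f = (∂f/∂x) dx + (∂f/∂y) dy + (∂f/∂z) dz. The components of the vector representation are exactly the entries of grad f in Cartesian coordinates:
  ∂f/∂x = 0
  ∂f/∂y = -6*y^2
  ∂f/∂z = 0.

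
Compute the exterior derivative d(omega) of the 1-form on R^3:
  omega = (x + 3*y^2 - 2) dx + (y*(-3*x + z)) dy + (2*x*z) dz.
d(omega) = (-9*y) dx ∧ dy + (2*z) dx ∧ dz + (-y) dy ∧ dz

For a 1-form omega = sum_i f_i dx_i, the exterior derivative is
  d(omega) = sum_{i < j} (∂f_j/∂x_i - ∂f_i/∂x_j) dx_i ∧ dx_j.
  coefficient of dx ∧ dy: ∂f_2/∂x - ∂f_1/∂y = ∂(y*(-3*x + z))/∂x - ∂(x + 3*y^2 - 2)/∂y = -9*y
  coefficient of dx ∧ dz: ∂f_3/∂x - ∂f_1/∂z = ∂(2*x*z)/∂x - ∂(x + 3*y^2 - 2)/∂z = 2*z
  coefficient of dy ∧ dz: ∂f_3/∂y - ∂f_2/∂z = ∂(2*x*z)/∂y - ∂(y*(-3*x + z))/∂z = -y
Assembling: d(omega) = (-9*y) dx ∧ dy + (2*z) dx ∧ dz + (-y) dy ∧ dz.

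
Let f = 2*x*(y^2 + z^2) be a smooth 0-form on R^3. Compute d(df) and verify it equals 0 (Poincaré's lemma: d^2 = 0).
d(df) = 0

Step 1: df = sum_i (∂f/∂x_i) dx_i = (2*y^2 + 2*z^2) dx + (4*x*y) dy + (4*x*z) dz.
Step 2: Apply d again. Using the 1-form formula, the coefficient of dx ∧ dy in d(df) is ∂^2 f/∂x ∂y - ∂^2 f/∂y ∂x = (4*y) - (4*y) = 0 (equality of mixed partials for smooth f).
Similarly for dx ∧ dz and dy ∧ dz — all coefficients vanish. So d(df) = 0.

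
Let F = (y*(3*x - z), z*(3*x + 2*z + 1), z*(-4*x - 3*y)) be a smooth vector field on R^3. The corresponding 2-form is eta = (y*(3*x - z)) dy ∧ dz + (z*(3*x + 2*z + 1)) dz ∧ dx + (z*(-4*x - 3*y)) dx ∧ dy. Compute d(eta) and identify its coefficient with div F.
d(eta) = (-4*x) dx ∧ dy ∧ dz; div F = -4*x

For a 2-form in R^3 of the form above, applying d gives a 3-form with coefficient ∂P/∂x + ∂Q/∂y + ∂R/∂z:
  ∂P/∂x = 3*y
  ∂Q/∂y = 0
  ∂R/∂z = -4*x - 3*y
Sum = -4*x, which is exactly div F.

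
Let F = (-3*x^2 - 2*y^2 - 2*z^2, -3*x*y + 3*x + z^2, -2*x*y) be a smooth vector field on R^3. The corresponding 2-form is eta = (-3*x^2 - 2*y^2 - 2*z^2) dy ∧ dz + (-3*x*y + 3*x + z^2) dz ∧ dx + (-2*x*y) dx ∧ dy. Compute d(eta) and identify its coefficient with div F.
d(eta) = (-9*x) dx ∧ dy ∧ dz; div F = -9*x

For a 2-form in R^3 of the form above, applying d gives a 3-form with coefficient ∂P/∂x + ∂Q/∂y + ∂R/∂z:
  ∂P/∂x = -6*x
  ∂Q/∂y = -3*x
  ∂R/∂z = 0
Sum = -9*x, which is exactly div F.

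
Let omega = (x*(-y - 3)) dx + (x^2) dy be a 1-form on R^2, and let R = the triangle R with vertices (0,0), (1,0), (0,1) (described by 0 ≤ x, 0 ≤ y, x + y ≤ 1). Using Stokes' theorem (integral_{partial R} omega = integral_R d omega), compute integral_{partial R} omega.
integral_(partial R) omega = 1/2

Stokes: integral_partial_R omega = integral_R d omega with d omega = (∂Q/∂x - ∂P/∂y) dx ∧ dy.
  ∂Q/∂x = 2*x
  ∂P/∂y = -x
  integrand = ∂Q/∂x - ∂P/∂y = 3*x.
Integrating over R: integral_0^1 integral_0^{1-x} (3*x) dy dx = 1/2.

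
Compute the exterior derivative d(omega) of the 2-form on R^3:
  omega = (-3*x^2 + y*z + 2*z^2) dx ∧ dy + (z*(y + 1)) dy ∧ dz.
d(omega) = (y + 4*z) dx ∧ dy ∧ dz

For a 2-form omega = sum_{i<j} g_{ij} dx_i ∧ dx_j, the exterior derivative is
  d(omega) = sum_{i<j} d(g_{ij}) ∧ dx_i ∧ dx_j = sum_{i<j, k} (∂g_{ij}/∂x_k) dx_k ∧ dx_i ∧ dx_j.
Expand each term, using dx_k ∧ dx_i ∧ dx_j = sgn(permutation) dx_{(a)} ∧ dx_{(b)} ∧ dx_{(c)} with (a < b < c) sorted:
  d(-3*x^2 + y*z + 2*z^2) includes (∂/∂z)(-3*x^2 + y*z + 2*z^2) dz = (y + 4*z) dz, which multiplied by dx ∧ dy gives (y + 4*z) dx ∧ dy ∧ dz
Collecting like 3-forms: d(omega) = (y + 4*z) dx ∧ dy ∧ dz.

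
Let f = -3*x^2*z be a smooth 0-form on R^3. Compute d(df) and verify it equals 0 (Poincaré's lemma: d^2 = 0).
d(df) = 0

Step 1: df = sum_i (∂f/∂x_i) dx_i = (-6*x*z) dx + (0) dy + (-3*x^2) dz.
Step 2: Apply d again. Using the 1-form formula, the coefficient of dx ∧ dy in d(df) is ∂^2 f/∂x ∂y - ∂^2 f/∂y ∂x = (0) - (0) = 0 (equality of mixed partials for smooth f).
Similarly for dx ∧ dz and dy ∧ dz — all coefficients vanish. So d(df) = 0.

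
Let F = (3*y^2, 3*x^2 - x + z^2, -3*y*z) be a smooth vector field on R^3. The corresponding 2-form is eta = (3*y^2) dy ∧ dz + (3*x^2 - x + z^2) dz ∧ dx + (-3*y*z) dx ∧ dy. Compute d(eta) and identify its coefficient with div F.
d(eta) = (-3*y) dx ∧ dy ∧ dz; div F = -3*y

For a 2-form in R^3 of the form above, applying d gives a 3-form with coefficient ∂P/∂x + ∂Q/∂y + ∂R/∂z:
  ∂P/∂x = 0
  ∂Q/∂y = 0
  ∂R/∂z = -3*y
Sum = -3*y, which is exactly div F.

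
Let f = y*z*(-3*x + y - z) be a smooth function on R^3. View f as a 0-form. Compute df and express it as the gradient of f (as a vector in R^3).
df = (-3*y*z) dx + (z*(-3*x + 2*y - z)) dy + (y*(-3*x + y - 2*z)) dz; grad f = (-3*y*z, z*(-3*x + 2*y - z), y*(-3*x + y - 2*z))

For a 0-form f, d f = (∂f/∂x) dx + (∂f/∂y) dy + (∂f/∂z) dz. The components of the vector representation are exactly the entries of grad f in Cartesian coordinates:
  ∂f/∂x = -3*y*z
  ∂f/∂y = z*(-3*x + 2*y - z)
  ∂f/∂z = y*(-3*x + y - 2*z).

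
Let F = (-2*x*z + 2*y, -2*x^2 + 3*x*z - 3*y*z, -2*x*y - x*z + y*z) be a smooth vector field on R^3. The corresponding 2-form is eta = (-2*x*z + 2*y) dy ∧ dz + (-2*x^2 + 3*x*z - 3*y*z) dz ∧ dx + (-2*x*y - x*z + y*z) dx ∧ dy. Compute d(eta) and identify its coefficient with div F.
d(eta) = (-x + y - 5*z) dx ∧ dy ∧ dz; div F = -x + y - 5*z

For a 2-form in R^3 of the form above, applying d gives a 3-form with coefficient ∂P/∂x + ∂Q/∂y + ∂R/∂z:
  ∂P/∂x = -2*z
  ∂Q/∂y = -3*z
  ∂R/∂z = -x + y
Sum = -x + y - 5*z, which is exactly div F.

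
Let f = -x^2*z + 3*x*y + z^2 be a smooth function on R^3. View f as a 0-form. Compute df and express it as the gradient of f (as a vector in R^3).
df = (-2*x*z + 3*y) dx + (3*x) dy + (-x^2 + 2*z) dz; grad f = (-2*x*z + 3*y, 3*x, -x^2 + 2*z)

For a 0-form f, d f = (∂f/∂x) dx + (∂f/∂y) dy + (∂f/∂z) dz. The components of the vector representation are exactly the entries of grad f in Cartesian coordinates:
  ∂f/∂x = -2*x*z + 3*y
  ∂f/∂y = 3*x
  ∂f/∂z = -x^2 + 2*z.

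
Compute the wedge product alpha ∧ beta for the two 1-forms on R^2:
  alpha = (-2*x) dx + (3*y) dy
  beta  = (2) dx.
alpha ∧ beta = (-6*y) dx ∧ dy

Distribute the wedge, using dx_i ∧ dx_j = -dx_j ∧ dx_i and dx_i ∧ dx_i = 0. For each pair (i, j) with i < j, the coefficient of dx_i ∧ dx_j in alpha ∧ beta is (alpha_i * beta_j - alpha_j * beta_i). Collecting: alpha ∧ beta = (-6*y) dx ∧ dy.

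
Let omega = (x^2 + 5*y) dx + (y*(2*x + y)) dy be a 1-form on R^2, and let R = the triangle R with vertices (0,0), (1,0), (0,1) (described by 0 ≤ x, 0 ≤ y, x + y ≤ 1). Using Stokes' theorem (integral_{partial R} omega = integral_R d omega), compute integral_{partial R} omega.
integral_(partial R) omega = -13/6

Stokes: integral_partial_R omega = integral_R d omega with d omega = (∂Q/∂x - ∂P/∂y) dx ∧ dy.
  ∂Q/∂x = 2*y
  ∂P/∂y = 5
  integrand = ∂Q/∂x - ∂P/∂y = 2*y - 5.
Integrating over R: integral_0^1 integral_0^{1-x} (2*y - 5) dy dx = -13/6.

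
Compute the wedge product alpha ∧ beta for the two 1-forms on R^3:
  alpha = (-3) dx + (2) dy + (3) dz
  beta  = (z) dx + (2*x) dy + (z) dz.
alpha ∧ beta = (-6*x - 2*z) dx ∧ dy + (-6*z) dx ∧ dz + (-6*x + 2*z) dy ∧ dz

Distribute the wedge, using dx_i ∧ dx_j = -dx_j ∧ dx_i and dx_i ∧ dx_i = 0. For each pair (i, j) with i < j, the coefficient of dx_i ∧ dx_j in alpha ∧ beta is (alpha_i * beta_j - alpha_j * beta_i). Collecting: alpha ∧ beta = (-6*x - 2*z) dx ∧ dy + (-6*z) dx ∧ dz + (-6*x + 2*z) dy ∧ dz.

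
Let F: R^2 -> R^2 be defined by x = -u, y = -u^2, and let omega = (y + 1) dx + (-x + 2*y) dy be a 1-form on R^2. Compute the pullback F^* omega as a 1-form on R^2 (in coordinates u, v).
F^* omega = (4*u^3 - u^2 - 1) du

Using F^*(f dg) = (f ∘ F) d(g ∘ F), substitute each coordinate x_i by F_i(u, v) in f_i, and replace dx_i by d F_i = (∂F_i/∂u) du + (∂F_i/∂v) dv.
  For the x component: f_1(F) = 1 - u^2; d F_1 = (-1) du + (0) dv
  For the y component: f_2(F) = u*(1 - 2*u); d F_2 = (-2*u) du + (0) dv
Combining and collecting du, dv coefficients:
  coeff of du: 4*u^3 - u^2 - 1
  coeff of dv: 0
F^* omega = (4*u^3 - u^2 - 1) du.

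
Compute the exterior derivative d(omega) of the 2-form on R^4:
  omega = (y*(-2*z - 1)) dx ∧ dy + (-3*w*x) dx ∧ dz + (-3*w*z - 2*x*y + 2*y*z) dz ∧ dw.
d(omega) = (-2*y) dx ∧ dy ∧ dz + (-3*x - 2*y) dx ∧ dz ∧ dw + (-2*x + 2*z) dy ∧ dz ∧ dw

For a 2-form omega = sum_{i<j} g_{ij} dx_i ∧ dx_j, the exterior derivative is
  d(omega) = sum_{i<j} d(g_{ij}) ∧ dx_i ∧ dx_j = sum_{i<j, k} (∂g_{ij}/∂x_k) dx_k ∧ dx_i ∧ dx_j.
Expand each term, using dx_k ∧ dx_i ∧ dx_j = sgn(permutation) dx_{(a)} ∧ dx_{(b)} ∧ dx_{(c)} with (a < b < c) sorted:
  d(y*(-2*z - 1)) includes (∂/∂z)(y*(-2*z - 1)) dz = (-2*y) dz, which multiplied by dx ∧ dy gives (-2*y) dx ∧ dy ∧ dz
  d(-3*w*x) includes (∂/∂w)(-3*w*x) dw = (-3*x) dw, which multiplied by dx ∧ dz gives (-3*x) dx ∧ dz ∧ dw
  d(-3*w*z - 2*x*y + 2*y*z) includes (∂/∂x)(-3*w*z - 2*x*y + 2*y*z) dx = (-2*y) dx, which multiplied by dz ∧ dw gives (-2*y) dx ∧ dz ∧ dw
  d(-3*w*z - 2*x*y + 2*y*z) includes (∂/∂y)(-3*w*z - 2*x*y + 2*y*z) dy = (-2*x + 2*z) dy, which multiplied by dz ∧ dw gives (-2*x + 2*z) dy ∧ dz ∧ dw
Collecting like 3-forms: d(omega) = (-2*y) dx ∧ dy ∧ dz + (-3*x - 2*y) dx ∧ dz ∧ dw + (-2*x + 2*z) dy ∧ dz ∧ dw.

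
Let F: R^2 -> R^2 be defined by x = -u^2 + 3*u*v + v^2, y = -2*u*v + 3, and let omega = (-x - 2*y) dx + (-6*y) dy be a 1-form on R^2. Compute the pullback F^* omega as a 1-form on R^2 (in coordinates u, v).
F^* omega = (-2*u^3 + u^2*v - 19*u*v^2 + 12*u - 3*v^3 + 18*v) du + (3*u^3 - 19*u^2*v - u*v^2 + 18*u - 2*v^3 - 12*v) dv

Using F^*(f dg) = (f ∘ F) d(g ∘ F), substitute each coordinate x_i by F_i(u, v) in f_i, and replace dx_i by d F_i = (∂F_i/∂u) du + (∂F_i/∂v) dv.
  For the x component: f_1(F) = u^2 + u*v - v^2 - 6; d F_1 = (-2*u + 3*v) du + (3*u + 2*v) dv
  For the y component: f_2(F) = 12*u*v - 18; d F_2 = (-2*v) du + (-2*u) dv
Combining and collecting du, dv coefficients:
  coeff of du: -2*u^3 + u^2*v - 19*u*v^2 + 12*u - 3*v^3 + 18*v
  coeff of dv: 3*u^3 - 19*u^2*v - u*v^2 + 18*u - 2*v^3 - 12*v
F^* omega = (-2*u^3 + u^2*v - 19*u*v^2 + 12*u - 3*v^3 + 18*v) du + (3*u^3 - 19*u^2*v - u*v^2 + 18*u - 2*v^3 - 12*v) dv.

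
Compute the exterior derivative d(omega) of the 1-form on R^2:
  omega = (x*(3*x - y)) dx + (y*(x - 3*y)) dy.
d(omega) = (x + y) dx ∧ dy

For a 1-form omega = sum_i f_i dx_i, the exterior derivative is
  d(omega) = sum_{i < j} (∂f_j/∂x_i - ∂f_i/∂x_j) dx_i ∧ dx_j.
  coefficient of dx ∧ dy: ∂f_2/∂x - ∂f_1/∂y = ∂(y*(x - 3*y))/∂x - ∂(x*(3*x - y))/∂y = x + y
Assembling: d(omega) = (x + y) dx ∧ dy.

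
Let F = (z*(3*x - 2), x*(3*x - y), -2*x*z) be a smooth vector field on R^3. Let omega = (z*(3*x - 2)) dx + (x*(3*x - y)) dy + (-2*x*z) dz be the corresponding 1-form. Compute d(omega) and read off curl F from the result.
d(omega) = (0) dy ∧ dz + (3*x + 2*z - 2) dz ∧ dx + (6*x - y) dx ∧ dy; curl F = (0, 3*x + 2*z - 2, 6*x - y)

d omega = sum_{i<j} (∂f_j/∂x_i - ∂f_i/∂x_j) dx_i ∧ dx_j. Under the identification (dy ∧ dz, dz ∧ dx, dx ∧ dy) ↔ (e_x, e_y, e_z), the coefficients are exactly the components of curl F. Compute:
  ∂R/∂y - ∂Q/∂z = (0) - (0) = 0
  ∂P/∂z - ∂R/∂x = (3*x - 2) - (-2*z) = 3*x + 2*z - 2
  ∂Q/∂x - ∂P/∂y = (6*x - y) - (0) = 6*x - y.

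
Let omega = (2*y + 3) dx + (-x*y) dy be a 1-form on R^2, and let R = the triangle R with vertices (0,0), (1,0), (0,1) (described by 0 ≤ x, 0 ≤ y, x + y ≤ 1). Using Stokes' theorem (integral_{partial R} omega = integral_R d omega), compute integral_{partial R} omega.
integral_(partial R) omega = -7/6

Stokes: integral_partial_R omega = integral_R d omega with d omega = (∂Q/∂x - ∂P/∂y) dx ∧ dy.
  ∂Q/∂x = -y
  ∂P/∂y = 2
  integrand = ∂Q/∂x - ∂P/∂y = -y - 2.
Integrating over R: integral_0^1 integral_0^{1-x} (-y - 2) dy dx = -7/6.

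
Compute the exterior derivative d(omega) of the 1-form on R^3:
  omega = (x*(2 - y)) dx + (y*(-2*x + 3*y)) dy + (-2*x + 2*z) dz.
d(omega) = (x - 2*y) dx ∧ dy + (-2) dx ∧ dz

For a 1-form omega = sum_i f_i dx_i, the exterior derivative is
  d(omega) = sum_{i < j} (∂f_j/∂x_i - ∂f_i/∂x_j) dx_i ∧ dx_j.
  coefficient of dx ∧ dy: ∂f_2/∂x - ∂f_1/∂y = ∂(y*(-2*x + 3*y))/∂x - ∂(x*(2 - y))/∂y = x - 2*y
  coefficient of dx ∧ dz: ∂f_3/∂x - ∂f_1/∂z = ∂(-2*x + 2*z)/∂x - ∂(x*(2 - y))/∂z = -2
Assembling: d(omega) = (x - 2*y) dx ∧ dy + (-2) dx ∧ dz.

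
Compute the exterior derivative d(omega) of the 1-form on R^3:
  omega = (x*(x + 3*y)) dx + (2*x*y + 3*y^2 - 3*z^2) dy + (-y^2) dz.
d(omega) = (-3*x + 2*y) dx ∧ dy + (-2*y + 6*z) dy ∧ dz

For a 1-form omega = sum_i f_i dx_i, the exterior derivative is
  d(omega) = sum_{i < j} (∂f_j/∂x_i - ∂f_i/∂x_j) dx_i ∧ dx_j.
  coefficient of dx ∧ dy: ∂f_2/∂x - ∂f_1/∂y = ∂(2*x*y + 3*y^2 - 3*z^2)/∂x - ∂(x*(x + 3*y))/∂y = -3*x + 2*y
  coefficient of dy ∧ dz: ∂f_3/∂y - ∂f_2/∂z = ∂(-y^2)/∂y - ∂(2*x*y + 3*y^2 - 3*z^2)/∂z = -2*y + 6*z
Assembling: d(omega) = (-3*x + 2*y) dx ∧ dy + (-2*y + 6*z) dy ∧ dz.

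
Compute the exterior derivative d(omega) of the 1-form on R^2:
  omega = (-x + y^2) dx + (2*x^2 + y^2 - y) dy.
d(omega) = (4*x - 2*y) dx ∧ dy

For a 1-form omega = sum_i f_i dx_i, the exterior derivative is
  d(omega) = sum_{i < j} (∂f_j/∂x_i - ∂f_i/∂x_j) dx_i ∧ dx_j.
  coefficient of dx ∧ dy: ∂f_2/∂x - ∂f_1/∂y = ∂(2*x^2 + y^2 - y)/∂x - ∂(-x + y^2)/∂y = 4*x - 2*y
Assembling: d(omega) = (4*x - 2*y) dx ∧ dy.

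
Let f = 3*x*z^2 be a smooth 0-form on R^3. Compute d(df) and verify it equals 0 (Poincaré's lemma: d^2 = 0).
d(df) = 0

Step 1: df = sum_i (∂f/∂x_i) dx_i = (3*z^2) dx + (0) dy + (6*x*z) dz.
Step 2: Apply d again. Using the 1-form formula, the coefficient of dx ∧ dy in d(df) is ∂^2 f/∂x ∂y - ∂^2 f/∂y ∂x = (0) - (0) = 0 (equality of mixed partials for smooth f).
Similarly for dx ∧ dz and dy ∧ dz — all coefficients vanish. So d(df) = 0.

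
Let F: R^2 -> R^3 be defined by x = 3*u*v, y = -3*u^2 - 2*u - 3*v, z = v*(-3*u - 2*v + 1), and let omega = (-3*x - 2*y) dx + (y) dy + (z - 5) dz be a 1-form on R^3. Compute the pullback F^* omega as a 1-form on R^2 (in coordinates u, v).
F^* omega = (18*u^3 + 18*u^2*v + 18*u^2 - 18*u*v^2 + 30*u*v + 4*u + 6*v^3 + 15*v^2 + 21*v) du + (18*u^3 - 18*u^2*v + 21*u^2 + 18*u*v^2 + 12*u*v + 21*u + 8*v^3 - 6*v^2 + 30*v - 5) dv

Using F^*(f dg) = (f ∘ F) d(g ∘ F), substitute each coordinate x_i by F_i(u, v) in f_i, and replace dx_i by d F_i = (∂F_i/∂u) du + (∂F_i/∂v) dv.
  For the x component: f_1(F) = 6*u^2 - 9*u*v + 4*u + 6*v; d F_1 = (3*v) du + (3*u) dv
  For the y component: f_2(F) = -3*u^2 - 2*u - 3*v; d F_2 = (-6*u - 2) du + (-3) dv
  For the z component: f_3(F) = -3*u*v - 2*v^2 + v - 5; d F_3 = (-3*v) du + (-3*u - 4*v + 1) dv
Combining and collecting du, dv coefficients:
  coeff of du: 18*u^3 + 18*u^2*v + 18*u^2 - 18*u*v^2 + 30*u*v + 4*u + 6*v^3 + 15*v^2 + 21*v
  coeff of dv: 18*u^3 - 18*u^2*v + 21*u^2 + 18*u*v^2 + 12*u*v + 21*u + 8*v^3 - 6*v^2 + 30*v - 5
F^* omega = (18*u^3 + 18*u^2*v + 18*u^2 - 18*u*v^2 + 30*u*v + 4*u + 6*v^3 + 15*v^2 + 21*v) du + (18*u^3 - 18*u^2*v + 21*u^2 + 18*u*v^2 + 12*u*v + 21*u + 8*v^3 - 6*v^2 + 30*v - 5) dv.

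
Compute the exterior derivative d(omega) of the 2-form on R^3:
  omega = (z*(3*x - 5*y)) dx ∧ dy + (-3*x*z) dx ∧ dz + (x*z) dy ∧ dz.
d(omega) = (3*x - 5*y + z) dx ∧ dy ∧ dz

For a 2-form omega = sum_{i<j} g_{ij} dx_i ∧ dx_j, the exterior derivative is
  d(omega) = sum_{i<j} d(g_{ij}) ∧ dx_i ∧ dx_j = sum_{i<j, k} (∂g_{ij}/∂x_k) dx_k ∧ dx_i ∧ dx_j.
Expand each term, using dx_k ∧ dx_i ∧ dx_j = sgn(permutation) dx_{(a)} ∧ dx_{(b)} ∧ dx_{(c)} with (a < b < c) sorted:
  d(z*(3*x - 5*y)) includes (∂/∂z)(z*(3*x - 5*y)) dz = (3*x - 5*y) dz, which multiplied by dx ∧ dy gives (3*x - 5*y) dx ∧ dy ∧ dz
  d(x*z) includes (∂/∂x)(x*z) dx = (z) dx, which multiplied by dy ∧ dz gives (z) dx ∧ dy ∧ dz
Collecting like 3-forms: d(omega) = (3*x - 5*y + z) dx ∧ dy ∧ dz.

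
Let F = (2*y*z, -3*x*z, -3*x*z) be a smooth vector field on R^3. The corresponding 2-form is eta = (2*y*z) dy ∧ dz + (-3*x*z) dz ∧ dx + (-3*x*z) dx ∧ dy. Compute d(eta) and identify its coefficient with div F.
d(eta) = (-3*x) dx ∧ dy ∧ dz; div F = -3*x

For a 2-form in R^3 of the form above, applying d gives a 3-form with coefficient ∂P/∂x + ∂Q/∂y + ∂R/∂z:
  ∂P/∂x = 0
  ∂Q/∂y = 0
  ∂R/∂z = -3*x
Sum = -3*x, which is exactly div F.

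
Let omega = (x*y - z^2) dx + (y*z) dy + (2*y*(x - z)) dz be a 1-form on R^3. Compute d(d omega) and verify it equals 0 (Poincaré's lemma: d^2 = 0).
d(d omega) = 0

Step 1: d omega = sum_{i<j} (∂f_j/∂x_i - ∂f_i/∂x_j) dx_i ∧ dx_j:
  coeff of dx ∧ dy: -x
  coeff of dx ∧ dz: 2*y + 2*z
  coeff of dy ∧ dz: 2*x - y - 2*z
Step 2: Apply d again to each 2-form coefficient. The only possible 3-form in R^3 is dx ∧ dy ∧ dz, with coefficient
  ∂(coeff of dy∧dz)/∂x - ∂(coeff of dx∧dz)/∂y + ∂(coeff of dx∧dy)/∂z
  = ∂/∂x (2*x - y - 2*z) - ∂/∂y (2*y + 2*z) + ∂/∂z (-x).
Each of these terms simplifies to sums of mixed partials that cancel in pairs. The result is 0 (by equality of mixed partials for smooth functions — Schwarz / Clairaut).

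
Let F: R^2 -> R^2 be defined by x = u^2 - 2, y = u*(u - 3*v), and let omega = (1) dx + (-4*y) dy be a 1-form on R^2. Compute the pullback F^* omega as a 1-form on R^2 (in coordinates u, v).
F^* omega = (2*u*(-4*u^2 + 18*u*v - 18*v^2 + 1)) du + (12*u^2*(u - 3*v)) dv

Using F^*(f dg) = (f ∘ F) d(g ∘ F), substitute each coordinate x_i by F_i(u, v) in f_i, and replace dx_i by d F_i = (∂F_i/∂u) du + (∂F_i/∂v) dv.
  For the x component: f_1(F) = 1; d F_1 = (2*u) du + (0) dv
  For the y component: f_2(F) = 4*u*(-u + 3*v); d F_2 = (2*u - 3*v) du + (-3*u) dv
Combining and collecting du, dv coefficients:
  coeff of du: 2*u*(-4*u^2 + 18*u*v - 18*v^2 + 1)
  coeff of dv: 12*u^2*(u - 3*v)
F^* omega = (2*u*(-4*u^2 + 18*u*v - 18*v^2 + 1)) du + (12*u^2*(u - 3*v)) dv.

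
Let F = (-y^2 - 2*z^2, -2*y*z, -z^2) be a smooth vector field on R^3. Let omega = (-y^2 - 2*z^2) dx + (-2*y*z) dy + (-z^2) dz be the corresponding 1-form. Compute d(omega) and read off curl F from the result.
d(omega) = (2*y) dy ∧ dz + (-4*z) dz ∧ dx + (2*y) dx ∧ dy; curl F = (2*y, -4*z, 2*y)

d omega = sum_{i<j} (∂f_j/∂x_i - ∂f_i/∂x_j) dx_i ∧ dx_j. Under the identification (dy ∧ dz, dz ∧ dx, dx ∧ dy) ↔ (e_x, e_y, e_z), the coefficients are exactly the components of curl F. Compute:
  ∂R/∂y - ∂Q/∂z = (0) - (-2*y) = 2*y
  ∂P/∂z - ∂R/∂x = (-4*z) - (0) = -4*z
  ∂Q/∂x - ∂P/∂y = (0) - (-2*y) = 2*y.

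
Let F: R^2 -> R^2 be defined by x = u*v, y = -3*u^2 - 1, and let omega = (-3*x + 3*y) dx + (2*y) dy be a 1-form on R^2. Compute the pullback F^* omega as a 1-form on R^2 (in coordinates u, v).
F^* omega = (36*u^3 - 9*u^2*v - 3*u*v^2 + 12*u - 3*v) du + (3*u*(-3*u^2 - u*v - 1)) dv

Using F^*(f dg) = (f ∘ F) d(g ∘ F), substitute each coordinate x_i by F_i(u, v) in f_i, and replace dx_i by d F_i = (∂F_i/∂u) du + (∂F_i/∂v) dv.
  For the x component: f_1(F) = -9*u^2 - 3*u*v - 3; d F_1 = (v) du + (u) dv
  For the y component: f_2(F) = -6*u^2 - 2; d F_2 = (-6*u) du + (0) dv
Combining and collecting du, dv coefficients:
  coeff of du: 36*u^3 - 9*u^2*v - 3*u*v^2 + 12*u - 3*v
  coeff of dv: 3*u*(-3*u^2 - u*v - 1)
F^* omega = (36*u^3 - 9*u^2*v - 3*u*v^2 + 12*u - 3*v) du + (3*u*(-3*u^2 - u*v - 1)) dv.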